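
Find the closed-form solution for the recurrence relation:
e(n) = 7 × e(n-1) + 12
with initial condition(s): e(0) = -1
Recurrence: e(n) = 7 × e(n-1) + 12, initial: e(0) = -1.
Try e(n) = A·7ⁿ + C. Substituting: A·7ⁿ + C = 7(A·7ⁿ⁻¹ + C) + 12 = A·7ⁿ + 7C + 12, so C = 7C + 12, giving C = -2. Then e(0) = A - 2 = -1 gives A = 1.

e(n) = 7ⁿ - 2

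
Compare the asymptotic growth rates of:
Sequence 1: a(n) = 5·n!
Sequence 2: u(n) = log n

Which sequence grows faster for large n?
Comparing growth rates:
Growth-rate hierarchy: log n ≺ any polynomial ≺ any exponential cⁿ (c>1) ≺ n! ≺ nⁿ.
factorial dominates logarithmic asymptotically.

a(n) grows faster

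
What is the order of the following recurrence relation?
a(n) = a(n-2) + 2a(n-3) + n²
The order is the largest lag k for which a(n-k) appears. Here the deepest term is a(n-3) (the n² term is non-homogeneous and does not affect the order), so the order is 3.

Order 3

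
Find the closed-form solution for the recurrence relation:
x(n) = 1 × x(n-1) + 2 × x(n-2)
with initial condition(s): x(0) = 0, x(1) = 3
Recurrence: x(n) = 1 × x(n-1) + 2 × x(n-2), initial: x(0) = 0, x(1) = 3.
Characteristic equation: r² - 1r - 2 = 0, which factors as (r - 2)(r + 1) = 0, so r = 2, -1. General solution x(n) = A·2ⁿ + B·(-1)ⁿ. From x(0) = 0: A + B = 0. From x(1) = 3: 2A - 1B = 3. Solving gives A = 1, B = -1.

x(n) = 2ⁿ - (-1)ⁿ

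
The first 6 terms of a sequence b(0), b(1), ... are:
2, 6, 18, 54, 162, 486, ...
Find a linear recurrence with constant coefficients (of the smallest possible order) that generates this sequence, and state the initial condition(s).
Look for the lowest-order linear relation among consecutive terms.
Observation: each term is 3× the previous.
Check at n=2: 3·6 = 18. ✓

b(n) = 3 × b(n-1), b(0) = 2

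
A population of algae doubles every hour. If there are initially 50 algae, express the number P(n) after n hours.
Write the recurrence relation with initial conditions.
Each hour multiplies the count by 2, so the count after n hours depends only on the count after n-1 hours: P(n) = 2 × P(n-1). The starting count gives P(0) = 50.
Unrolling n times gives the closed form P(n) = 50 × 2ⁿ.

P(n) = 2 × P(n-1), P(0) = 50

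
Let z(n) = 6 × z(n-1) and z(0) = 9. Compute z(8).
Computing step by step:
z(0) = 9
z(1) = 6 × 9 = 54
z(2) = 6 × 54 = 324
z(3) = 6 × 324 = 1944
z(4) = 6 × 1944 = 11664
z(5) = 6 × 11664 = 69984
z(6) = 6 × 69984 = 419904
z(7) = 6 × 419904 = 2519424
z(8) = 6 × 2519424 = 15116544

15116544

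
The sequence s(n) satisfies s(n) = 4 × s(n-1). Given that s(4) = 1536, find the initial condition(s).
In general s(n) = 4ⁿ · s(0). At n = 4: s(0) = s(4) / 4^4 = 1536 / 256 = 6.

s(0) = 6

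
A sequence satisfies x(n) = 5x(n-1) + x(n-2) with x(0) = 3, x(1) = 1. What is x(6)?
Computing the sequence terms:
3, 1, 8, 41, 213, 1106, 5743

5743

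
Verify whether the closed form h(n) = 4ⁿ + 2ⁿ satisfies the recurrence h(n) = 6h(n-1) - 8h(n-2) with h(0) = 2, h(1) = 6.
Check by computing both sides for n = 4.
From the recurrence with h(0) = 2, h(1) = 6:
  h(0) = 2, h(1) = 6, h(2) = 20, h(3) = 72, h(4) = 272
  so the recurrence gives h(4) = 272.
From the proposed closed form h(n) = 4ⁿ + 2ⁿ:
  h(4) = 272.
Both sides give 272 at n = 4, and the initial condition(s) match, so the closed form is consistent.

Yes, the closed form is correct.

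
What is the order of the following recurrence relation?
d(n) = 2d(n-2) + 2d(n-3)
The order is the largest lag k for which d(n-k) appears. Here the deepest term is d(n-3), so the order is 3.

Order 3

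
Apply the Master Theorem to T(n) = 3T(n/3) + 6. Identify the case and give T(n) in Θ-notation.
Master Theorem template: T(n) = a·T(n/b) + f(n).
Here: a=3, b=3, f(n)=6
Compute log_b(a) = log_3(3) = 1.
f(n) = 6 = O(n^(1-ε)) with ε = 1. Case 1: T(n) = Θ(n^log_b(a)) = Θ(n).

Case 1: T(n) = Θ(n)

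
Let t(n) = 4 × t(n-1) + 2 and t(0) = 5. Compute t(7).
Computing step by step:
t(0) = 5
t(1) = 4 × 5 + 2 = 22
t(2) = 4 × 22 + 2 = 90
t(3) = 4 × 90 + 2 = 362
t(4) = 4 × 362 + 2 = 1450
t(5) = 4 × 1450 + 2 = 5802
t(6) = 4 × 5802 + 2 = 23210
t(7) = 4 × 23210 + 2 = 92842

92842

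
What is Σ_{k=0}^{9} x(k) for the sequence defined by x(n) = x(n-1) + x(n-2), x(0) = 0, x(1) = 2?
Computing the sequence terms: 0, 2, 2, 4, 6, 10, 16, 26, 42, 68
Adding these values together:

176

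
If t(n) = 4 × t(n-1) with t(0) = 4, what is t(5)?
Computing step by step:
t(0) = 4
t(1) = 4 × 4 = 16
t(2) = 4 × 16 = 64
t(3) = 4 × 64 = 256
t(4) = 4 × 256 = 1024
t(5) = 4 × 1024 = 4096

4096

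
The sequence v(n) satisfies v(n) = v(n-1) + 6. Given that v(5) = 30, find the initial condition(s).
v(5) = v(0) + 5·6, so v(0) = 30 - 30 = 0.

v(0) = 0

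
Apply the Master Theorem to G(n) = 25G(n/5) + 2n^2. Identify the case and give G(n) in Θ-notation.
Master Theorem template: G(n) = a·G(n/b) + f(n).
Here: a=25, b=5, f(n)=2n^2
Compute log_b(a) = log_5(25) = 2.
f(n) = 2n^2 = Θ(n^2). Case 2: G(n) = Θ(n^2 log n).

Case 2: G(n) = Θ(n^2 log n)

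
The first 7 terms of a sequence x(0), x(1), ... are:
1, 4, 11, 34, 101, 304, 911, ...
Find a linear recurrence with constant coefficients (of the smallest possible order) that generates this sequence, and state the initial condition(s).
Look for the lowest-order linear relation among consecutive terms.
Observation: x(n) - 2·x(n-1) - (3)·x(n-2) = 0 holds for the shown terms, and no order-1 relation x(n) = α·x(n-1) + β fits.
Check at n=3: 2·11 + (3)·4 = 34. ✓

x(n) = 2x(n-1) + 3x(n-2), x(0) = 1, x(1) = 4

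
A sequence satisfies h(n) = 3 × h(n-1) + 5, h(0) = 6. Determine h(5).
Computing step by step:
h(0) = 6
h(1) = 3 × 6 + 5 = 23
h(2) = 3 × 23 + 5 = 74
h(3) = 3 × 74 + 5 = 227
h(4) = 3 × 227 + 5 = 686
h(5) = 3 × 686 + 5 = 2063

2063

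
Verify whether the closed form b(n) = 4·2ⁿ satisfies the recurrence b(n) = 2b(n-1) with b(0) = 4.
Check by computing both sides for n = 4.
From the recurrence with b(0) = 4:
  b(0) = 4, b(1) = 8, b(2) = 16, b(3) = 32, b(4) = 64
  so the recurrence gives b(4) = 64.
From the proposed closed form b(n) = 4·2ⁿ:
  b(4) = 64.
Both sides give 64 at n = 4, and the initial condition(s) match, so the closed form is consistent.

Yes, the closed form is correct.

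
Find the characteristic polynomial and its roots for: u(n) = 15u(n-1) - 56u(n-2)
Substitute u(n) = rⁿ and divide through by rⁿ⁻²: r² - 15r + 56 = 0
Factor: (r - 8)(r - 7) = 0, so r = 8, 7.
General solution: u(n) = A·8ⁿ + B·7ⁿ

Characteristic: r² - 15r + 56 = 0, Roots: r = 8, 7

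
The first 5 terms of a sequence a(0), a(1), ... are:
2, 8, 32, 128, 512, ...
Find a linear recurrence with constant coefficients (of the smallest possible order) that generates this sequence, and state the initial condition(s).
Look for the lowest-order linear relation among consecutive terms.
Observation: each term is 4× the previous.
Check at n=2: 4·8 = 32. ✓

a(n) = 4 × a(n-1), a(0) = 2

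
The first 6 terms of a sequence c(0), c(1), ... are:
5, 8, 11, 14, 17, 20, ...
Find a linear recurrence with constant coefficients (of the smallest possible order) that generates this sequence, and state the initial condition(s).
Look for the lowest-order linear relation among consecutive terms.
Observation: consecutive differences are constant (= 3).
Check at n=2: 1·8 + 3 = 11. ✓

c(n) = c(n-1) + 3, c(0) = 5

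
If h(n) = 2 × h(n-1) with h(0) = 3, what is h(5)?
Computing step by step:
h(0) = 3
h(1) = 2 × 3 = 6
h(2) = 2 × 6 = 12
h(3) = 2 × 12 = 24
h(4) = 2 × 24 = 48
h(5) = 2 × 48 = 96

96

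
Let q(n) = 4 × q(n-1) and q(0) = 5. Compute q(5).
Computing step by step:
q(0) = 5
q(1) = 4 × 5 = 20
q(2) = 4 × 20 = 80
q(3) = 4 × 80 = 320
q(4) = 4 × 320 = 1280
q(5) = 4 × 1280 = 5120

5120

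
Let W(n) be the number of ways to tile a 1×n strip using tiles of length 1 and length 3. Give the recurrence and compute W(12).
Condition on the last tile: it has length 1 (leaving a 1×(n-1) strip) or length 3 (leaving a 1×(n-3) strip), so W(n) = W(n-1) + W(n-3) (order-3 linear recurrence).
For 0 ≤ i < 3 only unit tiles fit, so W(i) = 1.
Iterating the recurrence: W(3) = 2, W(4) = 3, W(5) = 4, W(6) = 6, W(7) = 9, W(8) = 13, W(9) = 19, W(10) = 28, W(11) = 41, W(12) = 60.

W(n) = W(n-1) + W(n-3), with W(i) = 1 for 0 ≤ i < 3; W(12) = 60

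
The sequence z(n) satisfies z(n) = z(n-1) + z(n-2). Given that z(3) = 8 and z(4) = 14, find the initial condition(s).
Work backwards using z(k) = z(k+2) - z(k+1):
z(2) = z(4) - z(3) = 14 - 8 = 6
z(1) = z(3) - z(2) = 8 - 6 = 2
z(0) = z(2) - z(1) = 6 - 2 = 4

z(0) = 4, z(1) = 2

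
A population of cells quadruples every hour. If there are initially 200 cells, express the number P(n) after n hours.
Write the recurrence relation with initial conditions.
Each hour multiplies the count by 4, so the count after n hours depends only on the count after n-1 hours: P(n) = 4 × P(n-1). The starting count gives P(0) = 200.
Unrolling n times gives the closed form P(n) = 200 × 4ⁿ.

P(n) = 4 × P(n-1), P(0) = 200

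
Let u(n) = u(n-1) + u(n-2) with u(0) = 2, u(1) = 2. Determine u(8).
Computing the sequence terms:
2, 2, 4, 6, 10, 16, 26, 42, 68

68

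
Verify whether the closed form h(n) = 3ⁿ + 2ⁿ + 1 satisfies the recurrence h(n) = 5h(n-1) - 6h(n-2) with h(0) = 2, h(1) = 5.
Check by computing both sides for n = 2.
From the recurrence with h(0) = 2, h(1) = 5:
  h(0) = 2, h(1) = 5, h(2) = 13
  so the recurrence gives h(2) = 13.
From the proposed closed form h(n) = 3ⁿ + 2ⁿ + 1:
  h(2) = 14.
The recurrence gives 13 but the closed form gives 14, so the closed form does not satisfy the recurrence.

No, the closed form is incorrect.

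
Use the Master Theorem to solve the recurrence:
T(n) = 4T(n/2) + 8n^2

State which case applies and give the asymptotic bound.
Master Theorem template: T(n) = a·T(n/b) + f(n).
Here: a=4, b=2, f(n)=8n^2
Compute log_b(a) = log_2(4) = 2.
f(n) = 8n^2 = Θ(n^2). Case 2: T(n) = Θ(n^2 log n).

Case 2: T(n) = Θ(n^2 log n)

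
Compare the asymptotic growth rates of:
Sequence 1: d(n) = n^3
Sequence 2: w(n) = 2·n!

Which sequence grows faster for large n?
Comparing growth rates:
Growth-rate hierarchy: log n ≺ any polynomial ≺ any exponential cⁿ (c>1) ≺ n! ≺ nⁿ.
factorial dominates polynomial degree 3 asymptotically.

w(n) grows faster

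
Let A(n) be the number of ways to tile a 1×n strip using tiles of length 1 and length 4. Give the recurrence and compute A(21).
Condition on the last tile: it has length 1 (leaving a 1×(n-1) strip) or length 4 (leaving a 1×(n-4) strip), so A(n) = A(n-1) + A(n-4) (order-4 linear recurrence).
For 0 ≤ i < 4 only unit tiles fit, so A(i) = 1.
Iterating the recurrence: A(4) = 2, A(5) = 3, A(6) = 4, A(7) = 5, A(8) = 7, A(9) = 10, A(10) = 14, A(11) = 19, A(12) = 26, A(13) = 36, A(14) = 50, A(15) = 69, A(16) = 95, A(17) = 131, A(18) = 181, A(19) = 250, A(20) = 345, A(21) = 476.

A(n) = A(n-1) + A(n-4), with A(i) = 1 for 0 ≤ i < 4; A(21) = 476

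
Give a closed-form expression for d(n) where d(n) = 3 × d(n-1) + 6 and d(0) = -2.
Recurrence: d(n) = 3 × d(n-1) + 6, initial: d(0) = -2.
Try d(n) = A·3ⁿ + C. Substituting: A·3ⁿ + C = 3(A·3ⁿ⁻¹ + C) + 6 = A·3ⁿ + 3C + 6, so C = 3C + 6, giving C = -3. Then d(0) = A - 3 = -2 gives A = 1.

d(n) = 3ⁿ - 3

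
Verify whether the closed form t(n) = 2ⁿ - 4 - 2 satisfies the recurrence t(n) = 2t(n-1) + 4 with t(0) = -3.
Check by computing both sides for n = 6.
From the recurrence with t(0) = -3:
  t(0) = -3, t(1) = -2, t(2) = 0, t(3) = 4, t(4) = 12, t(5) = 28, t(6) = 60
  so the recurrence gives t(6) = 60.
From the proposed closed form t(n) = 2ⁿ - 4 - 2:
  t(6) = 58.
The recurrence gives 60 but the closed form gives 58, so the closed form does not satisfy the recurrence.

No, the closed form is incorrect.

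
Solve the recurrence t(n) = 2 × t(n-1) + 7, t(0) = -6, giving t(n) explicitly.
Recurrence: t(n) = 2 × t(n-1) + 7, initial: t(0) = -6.
Try t(n) = A·2ⁿ + C. Substituting: A·2ⁿ + C = 2(A·2ⁿ⁻¹ + C) + 7 = A·2ⁿ + 2C + 7, so C = 2C + 7, giving C = -7. Then t(0) = A - 7 = -6 gives A = 1.

t(n) = 2ⁿ - 7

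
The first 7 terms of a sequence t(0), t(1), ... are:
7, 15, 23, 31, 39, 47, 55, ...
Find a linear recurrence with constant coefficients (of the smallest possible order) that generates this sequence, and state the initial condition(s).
Look for the lowest-order linear relation among consecutive terms.
Observation: consecutive differences are constant (= 8).
Check at n=2: 1·15 + 8 = 23. ✓

t(n) = t(n-1) + 8, t(0) = 7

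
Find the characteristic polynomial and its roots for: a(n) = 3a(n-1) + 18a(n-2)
Substitute a(n) = rⁿ and divide through by rⁿ⁻²: r² - 3r - 18 = 0
Factor: (r - 6)(r + 3) = 0, so r = 6, -3.
General solution: a(n) = A·6ⁿ + B·(-3)ⁿ

Characteristic: r² - 3r - 18 = 0, Roots: r = 6, -3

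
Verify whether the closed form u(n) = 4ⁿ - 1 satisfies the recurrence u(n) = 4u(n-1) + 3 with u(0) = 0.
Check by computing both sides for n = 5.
From the recurrence with u(0) = 0:
  u(0) = 0, u(1) = 3, u(2) = 15, u(3) = 63, u(4) = 255, u(5) = 1023
  so the recurrence gives u(5) = 1023.
From the proposed closed form u(n) = 4ⁿ - 1:
  u(5) = 1023.
Both sides give 1023 at n = 5, and the initial condition(s) match, so the closed form is consistent.

Yes, the closed form is correct.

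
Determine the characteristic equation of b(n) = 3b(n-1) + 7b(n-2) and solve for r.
Substitute b(n) = rⁿ and divide through by rⁿ⁻²: r² - 3r - 7 = 0
Discriminant: 3² + 4·7 = 37, not a perfect square, so by the quadratic formula r = (3 ± √37)/2.
General solution: b(n) = A·r₁ⁿ + B·r₂ⁿ where r₁,r₂ = (3 ± √37)/2

Characteristic: r² - 3r - 7 = 0, Roots: r = (3 ± √37)/2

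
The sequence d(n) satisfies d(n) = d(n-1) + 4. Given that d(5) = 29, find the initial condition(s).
d(5) = d(0) + 5·4, so d(0) = 29 - 20 = 9.

d(0) = 9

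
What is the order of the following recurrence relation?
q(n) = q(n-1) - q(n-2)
The order is the largest lag k for which q(n-k) appears. Here the deepest term is q(n-2), so the order is 2.

Order 2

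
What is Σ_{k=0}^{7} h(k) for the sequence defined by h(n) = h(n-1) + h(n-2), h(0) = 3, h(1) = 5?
Computing the sequence terms: 3, 5, 8, 13, 21, 34, 55, 89
Adding these values together:

228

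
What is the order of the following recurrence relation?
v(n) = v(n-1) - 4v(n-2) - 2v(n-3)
The order is the largest lag k for which v(n-k) appears. Here the deepest term is v(n-3), so the order is 3.

Order 3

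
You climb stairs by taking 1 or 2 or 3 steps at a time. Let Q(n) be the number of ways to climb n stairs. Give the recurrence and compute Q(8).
Condition on the size of the last step (1 to 3): before it there were n-1, …, n-3 stairs climbed, and these cases are disjoint, so Q(n) = Q(n-1) + Q(n-2) + Q(n-3) (order-3 linear recurrence).
Initial conditions by direct count (compositions of i into parts ≤ 3): Q(1) = 1; Q(2) = 2; Q(3) = 4.
Iterating the recurrence: Q(4) = 7, Q(5) = 13, Q(6) = 24, Q(7) = 44, Q(8) = 81.

Q(n) = Q(n-1) + Q(n-2) + Q(n-3), Q(1) = 1, Q(2) = 2, Q(3) = 4; Q(8) = 81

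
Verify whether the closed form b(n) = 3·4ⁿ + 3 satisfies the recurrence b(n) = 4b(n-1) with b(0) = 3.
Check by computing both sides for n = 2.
From the recurrence with b(0) = 3:
  b(0) = 3, b(1) = 12, b(2) = 48
  so the recurrence gives b(2) = 48.
From the proposed closed form b(n) = 3·4ⁿ + 3:
  b(2) = 51.
The recurrence gives 48 but the closed form gives 51, so the closed form does not satisfy the recurrence.

No, the closed form is incorrect.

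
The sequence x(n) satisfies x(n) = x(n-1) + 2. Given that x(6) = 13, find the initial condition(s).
x(6) = x(0) + 6·2, so x(0) = 13 - 12 = 1.

x(0) = 1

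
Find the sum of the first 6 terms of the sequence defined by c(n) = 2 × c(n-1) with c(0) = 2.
Computing the sequence terms: 2, 4, 8, 16, 32, 64
Adding these values together:

126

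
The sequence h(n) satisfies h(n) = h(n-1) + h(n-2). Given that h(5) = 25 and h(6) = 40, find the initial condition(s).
Work backwards using h(k) = h(k+2) - h(k+1):
h(4) = h(6) - h(5) = 40 - 25 = 15
h(3) = h(5) - h(4) = 25 - 15 = 10
h(2) = h(4) - h(3) = 15 - 10 = 5
h(1) = h(3) - h(2) = 10 - 5 = 5
h(0) = h(2) - h(1) = 5 - 5 = 0

h(0) = 0, h(1) = 5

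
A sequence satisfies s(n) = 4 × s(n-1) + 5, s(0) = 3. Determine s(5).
Computing step by step:
s(0) = 3
s(1) = 4 × 3 + 5 = 17
s(2) = 4 × 17 + 5 = 73
s(3) = 4 × 73 + 5 = 297
s(4) = 4 × 297 + 5 = 1193
s(5) = 4 × 1193 + 5 = 4777

4777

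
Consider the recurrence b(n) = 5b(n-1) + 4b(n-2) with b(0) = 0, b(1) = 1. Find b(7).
Computing the sequence terms:
0, 1, 5, 29, 165, 941, 5365, 30589

30589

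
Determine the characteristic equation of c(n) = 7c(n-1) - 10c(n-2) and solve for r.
Substitute c(n) = rⁿ and divide through by rⁿ⁻²: r² - 7r + 10 = 0
Factor: (r - 2)(r - 5) = 0, so r = 2, 5.
General solution: c(n) = A·2ⁿ + B·5ⁿ

Characteristic: r² - 7r + 10 = 0, Roots: r = 2, 5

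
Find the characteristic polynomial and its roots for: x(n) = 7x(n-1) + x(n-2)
Substitute x(n) = rⁿ and divide through by rⁿ⁻²: r² - 7r - 1 = 0
Discriminant: 7² + 4·1 = 53, not a perfect square, so by the quadratic formula r = (7 ± √53)/2.
General solution: x(n) = A·r₁ⁿ + B·r₂ⁿ where r₁,r₂ = (7 ± √53)/2

Characteristic: r² - 7r - 1 = 0, Roots: r = (7 ± √53)/2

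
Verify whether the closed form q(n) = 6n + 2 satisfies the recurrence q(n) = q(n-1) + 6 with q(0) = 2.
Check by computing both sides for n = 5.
From the recurrence with q(0) = 2:
  q(0) = 2, q(1) = 8, q(2) = 14, q(3) = 20, q(4) = 26, q(5) = 32
  so the recurrence gives q(5) = 32.
From the proposed closed form q(n) = 6n + 2:
  q(5) = 32.
Both sides give 32 at n = 5, and the initial condition(s) match, so the closed form is consistent.

Yes, the closed form is correct.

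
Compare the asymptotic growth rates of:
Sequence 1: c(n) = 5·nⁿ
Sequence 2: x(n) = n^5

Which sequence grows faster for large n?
Comparing growth rates:
Growth-rate hierarchy: log n ≺ any polynomial ≺ any exponential cⁿ (c>1) ≺ n! ≺ nⁿ.
super-exponential nⁿ dominates polynomial degree 5 asymptotically.

c(n) grows faster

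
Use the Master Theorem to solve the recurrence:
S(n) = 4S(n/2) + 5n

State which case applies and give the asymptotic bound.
Master Theorem template: S(n) = a·S(n/b) + f(n).
Here: a=4, b=2, f(n)=5n
Compute log_b(a) = log_2(4) = 2.
f(n) = 5n = O(n^(2-ε)) with ε = 1. Case 1: S(n) = Θ(n^log_b(a)) = Θ(n^2).

Case 1: S(n) = Θ(n^2)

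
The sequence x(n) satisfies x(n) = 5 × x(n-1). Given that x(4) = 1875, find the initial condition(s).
In general x(n) = 5ⁿ · x(0). At n = 4: x(0) = x(4) / 5^4 = 1875 / 625 = 3.

x(0) = 3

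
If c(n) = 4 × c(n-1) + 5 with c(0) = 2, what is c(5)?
Computing step by step:
c(0) = 2
c(1) = 4 × 2 + 5 = 13
c(2) = 4 × 13 + 5 = 57
c(3) = 4 × 57 + 5 = 233
c(4) = 4 × 233 + 5 = 937
c(5) = 4 × 937 + 5 = 3753

3753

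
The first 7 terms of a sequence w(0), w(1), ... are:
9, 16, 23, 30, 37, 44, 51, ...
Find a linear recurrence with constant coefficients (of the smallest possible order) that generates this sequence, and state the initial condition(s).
Look for the lowest-order linear relation among consecutive terms.
Observation: consecutive differences are constant (= 7).
Check at n=2: 1·16 + 7 = 23. ✓

w(n) = w(n-1) + 7, w(0) = 9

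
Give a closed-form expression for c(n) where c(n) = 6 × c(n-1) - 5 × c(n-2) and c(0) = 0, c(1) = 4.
Recurrence: c(n) = 6 × c(n-1) - 5 × c(n-2), initial: c(0) = 0, c(1) = 4.
Characteristic equation: r² - 6r + 5 = 0, which factors as (r - 5)(r - 1) = 0, so r = 5, 1. General solution c(n) = A·5ⁿ + B·1ⁿ. From c(0) = 0: A + B = 0. From c(1) = 4: 5A + 1B = 4. Solving gives A = 1, B = -1.

c(n) = 5ⁿ - 1ⁿ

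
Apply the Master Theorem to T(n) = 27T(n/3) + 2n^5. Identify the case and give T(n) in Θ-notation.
Master Theorem template: T(n) = a·T(n/b) + f(n).
Here: a=27, b=3, f(n)=2n^5
Compute log_b(a) = log_3(27) = 3.
f(n) = 2n^5 = Ω(n^(3+ε)) with ε = 2, and the regularity condition holds (a·f(n/b) = (a/b^5)·f(n) with a/b^5 = 3^-2 < 1). Case 3: T(n) = Θ(f(n)) = Θ(n^5).

Case 3: T(n) = Θ(n^5)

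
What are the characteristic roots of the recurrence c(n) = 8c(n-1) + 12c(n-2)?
Substitute c(n) = rⁿ and divide through by rⁿ⁻²: r² - 8r - 12 = 0
Discriminant: 8² + 4·12 = 112, not a perfect square, so by the quadratic formula r = (8 ± √112)/2.
General solution: c(n) = A·r₁ⁿ + B·r₂ⁿ where r₁,r₂ = (8 ± √112)/2

Characteristic: r² - 8r - 12 = 0, Roots: r = (8 ± √112)/2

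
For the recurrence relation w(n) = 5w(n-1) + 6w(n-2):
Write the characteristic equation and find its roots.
Substitute w(n) = rⁿ and divide through by rⁿ⁻²: r² - 5r - 6 = 0
Factor: (r - 6)(r + 1) = 0, so r = 6, -1.
General solution: w(n) = A·6ⁿ + B·(-1)ⁿ

Characteristic: r² - 5r - 6 = 0, Roots: r = 6, -1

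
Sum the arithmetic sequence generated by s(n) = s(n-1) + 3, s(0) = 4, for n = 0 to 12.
Computing the sequence terms: 4, 7, 10, 13, 16, 19, 22, 25, 28, 31, 34, 37, 40
Adding these values together:

286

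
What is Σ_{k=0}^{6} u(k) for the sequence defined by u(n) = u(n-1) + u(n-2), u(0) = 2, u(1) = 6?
Computing the sequence terms: 2, 6, 8, 14, 22, 36, 58
Adding these values together:

146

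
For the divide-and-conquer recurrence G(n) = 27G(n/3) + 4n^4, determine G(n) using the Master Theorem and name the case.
Master Theorem template: G(n) = a·G(n/b) + f(n).
Here: a=27, b=3, f(n)=4n^4
Compute log_b(a) = log_3(27) = 3.
f(n) = 4n^4 = Ω(n^(3+ε)) with ε = 1, and the regularity condition holds (a·f(n/b) = (a/b^4)·f(n) with a/b^4 = 3^-1 < 1). Case 3: G(n) = Θ(f(n)) = Θ(n^4).

Case 3: G(n) = Θ(n^4)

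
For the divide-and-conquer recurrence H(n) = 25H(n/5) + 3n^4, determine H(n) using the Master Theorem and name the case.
Master Theorem template: H(n) = a·H(n/b) + f(n).
Here: a=25, b=5, f(n)=3n^4
Compute log_b(a) = log_5(25) = 2.
f(n) = 3n^4 = Ω(n^(2+ε)) with ε = 2, and the regularity condition holds (a·f(n/b) = (a/b^4)·f(n) with a/b^4 = 5^-2 < 1). Case 3: H(n) = Θ(f(n)) = Θ(n^4).

Case 3: H(n) = Θ(n^4)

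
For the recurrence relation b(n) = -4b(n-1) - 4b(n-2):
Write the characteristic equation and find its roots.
Substitute b(n) = rⁿ and divide through by rⁿ⁻²: r² + 4r + 4 = 0
Factor: (r + 2)² = 0, so r = -2 (double root).
General solution: b(n) = (A + Bn)·(-2)ⁿ

Characteristic: r² + 4r + 4 = 0, Roots: r = -2 (double root)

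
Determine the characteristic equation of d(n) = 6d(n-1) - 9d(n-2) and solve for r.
Substitute d(n) = rⁿ and divide through by rⁿ⁻²: r² - 6r + 9 = 0
Factor: (r - 3)² = 0, so r = 3 (double root).
General solution: d(n) = (A + Bn)·3ⁿ

Characteristic: r² - 6r + 9 = 0, Roots: r = 3 (double root)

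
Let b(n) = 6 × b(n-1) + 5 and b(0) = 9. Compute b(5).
Computing step by step:
b(0) = 9
b(1) = 6 × 9 + 5 = 59
b(2) = 6 × 59 + 5 = 359
b(3) = 6 × 359 + 5 = 2159
b(4) = 6 × 2159 + 5 = 12959
b(5) = 6 × 12959 + 5 = 77759

77759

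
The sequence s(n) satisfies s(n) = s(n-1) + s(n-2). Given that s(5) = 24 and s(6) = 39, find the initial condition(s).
Work backwards using s(k) = s(k+2) - s(k+1):
s(4) = s(6) - s(5) = 39 - 24 = 15
s(3) = s(5) - s(4) = 24 - 15 = 9
s(2) = s(4) - s(3) = 15 - 9 = 6
s(1) = s(3) - s(2) = 9 - 6 = 3
s(0) = s(2) - s(1) = 6 - 3 = 3

s(0) = 3, s(1) = 3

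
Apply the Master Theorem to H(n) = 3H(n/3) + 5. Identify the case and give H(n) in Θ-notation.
Master Theorem template: H(n) = a·H(n/b) + f(n).
Here: a=3, b=3, f(n)=5
Compute log_b(a) = log_3(3) = 1.
f(n) = 5 = O(n^(1-ε)) with ε = 1. Case 1: H(n) = Θ(n^log_b(a)) = Θ(n).

Case 1: H(n) = Θ(n)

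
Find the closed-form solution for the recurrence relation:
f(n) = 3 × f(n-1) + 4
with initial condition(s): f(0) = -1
Recurrence: f(n) = 3 × f(n-1) + 4, initial: f(0) = -1.
Try f(n) = A·3ⁿ + C. Substituting: A·3ⁿ + C = 3(A·3ⁿ⁻¹ + C) + 4 = A·3ⁿ + 3C + 4, so C = 3C + 4, giving C = -2. Then f(0) = A - 2 = -1 gives A = 1.

f(n) = 3ⁿ - 2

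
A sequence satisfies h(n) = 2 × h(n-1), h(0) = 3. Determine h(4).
Computing step by step:
h(0) = 3
h(1) = 2 × 3 = 6
h(2) = 2 × 6 = 12
h(3) = 2 × 12 = 24
h(4) = 2 × 24 = 48

48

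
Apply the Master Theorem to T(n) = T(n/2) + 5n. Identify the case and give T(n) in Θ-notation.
Master Theorem template: T(n) = a·T(n/b) + f(n).
Here: a=1, b=2, f(n)=5n
Compute log_b(a) = log_2(1) = 0.
f(n) = 5n = Ω(n^(0+ε)) with ε = 1, and the regularity condition holds (a·f(n/b) = (a/b^1)·f(n) with a/b^1 = 2^-1 < 1). Case 3: T(n) = Θ(f(n)) = Θ(n).

Case 3: T(n) = Θ(n)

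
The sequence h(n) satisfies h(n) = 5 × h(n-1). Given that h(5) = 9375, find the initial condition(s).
In general h(n) = 5ⁿ · h(0). At n = 5: h(0) = h(5) / 5^5 = 9375 / 3125 = 3.

h(0) = 3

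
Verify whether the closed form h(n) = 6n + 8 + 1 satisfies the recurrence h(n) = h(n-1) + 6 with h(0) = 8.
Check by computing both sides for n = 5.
From the recurrence with h(0) = 8:
  h(0) = 8, h(1) = 14, h(2) = 20, h(3) = 26, h(4) = 32, h(5) = 38
  so the recurrence gives h(5) = 38.
From the proposed closed form h(n) = 6n + 8 + 1:
  h(5) = 39.
The recurrence gives 38 but the closed form gives 39, so the closed form does not satisfy the recurrence.

No, the closed form is incorrect.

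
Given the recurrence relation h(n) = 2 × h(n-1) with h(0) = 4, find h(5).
Computing step by step:
h(0) = 4
h(1) = 2 × 4 = 8
h(2) = 2 × 8 = 16
h(3) = 2 × 16 = 32
h(4) = 2 × 32 = 64
h(5) = 2 × 64 = 128

128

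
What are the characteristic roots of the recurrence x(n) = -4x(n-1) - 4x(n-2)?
Substitute x(n) = rⁿ and divide through by rⁿ⁻²: r² + 4r + 4 = 0
Factor: (r + 2)² = 0, so r = -2 (double root).
General solution: x(n) = (A + Bn)·(-2)ⁿ

Characteristic: r² + 4r + 4 = 0, Roots: r = -2 (double root)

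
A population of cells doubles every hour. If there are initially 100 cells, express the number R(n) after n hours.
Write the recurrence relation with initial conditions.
Each hour multiplies the count by 2, so the count after n hours depends only on the count after n-1 hours: R(n) = 2 × R(n-1). The starting count gives R(0) = 100.
Unrolling n times gives the closed form R(n) = 100 × 2ⁿ.

R(n) = 2 × R(n-1), R(0) = 100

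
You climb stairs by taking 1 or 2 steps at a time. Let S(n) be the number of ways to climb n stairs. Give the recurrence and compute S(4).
Condition on the size of the last step (1 to 2): before it there were n-1, …, n-2 stairs climbed, and these cases are disjoint, so S(n) = S(n-1) + S(n-2) (Fibonacci-type sequence).
Initial conditions by direct count (compositions of i into parts ≤ 2): S(1) = 1; S(2) = 2.
Iterating the recurrence: S(3) = 3, S(4) = 5.

S(n) = S(n-1) + S(n-2), S(1) = 1, S(2) = 2; S(4) = 5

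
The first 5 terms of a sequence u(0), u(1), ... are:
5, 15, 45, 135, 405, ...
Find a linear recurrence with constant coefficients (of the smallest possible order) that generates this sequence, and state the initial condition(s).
Look for the lowest-order linear relation among consecutive terms.
Observation: each term is 3× the previous.
Check at n=2: 3·15 = 45. ✓

u(n) = 3 × u(n-1), u(0) = 5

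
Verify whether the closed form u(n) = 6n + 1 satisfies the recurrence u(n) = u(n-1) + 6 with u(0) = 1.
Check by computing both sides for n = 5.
From the recurrence with u(0) = 1:
  u(0) = 1, u(1) = 7, u(2) = 13, u(3) = 19, u(4) = 25, u(5) = 31
  so the recurrence gives u(5) = 31.
From the proposed closed form u(n) = 6n + 1:
  u(5) = 31.
Both sides give 31 at n = 5, and the initial condition(s) match, so the closed form is consistent.

Yes, the closed form is correct.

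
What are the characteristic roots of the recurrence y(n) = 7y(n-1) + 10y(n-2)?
Substitute y(n) = rⁿ and divide through by rⁿ⁻²: r² - 7r - 10 = 0
Discriminant: 7² + 4·10 = 89, not a perfect square, so by the quadratic formula r = (7 ± √89)/2.
General solution: y(n) = A·r₁ⁿ + B·r₂ⁿ where r₁,r₂ = (7 ± √89)/2

Characteristic: r² - 7r - 10 = 0, Roots: r = (7 ± √89)/2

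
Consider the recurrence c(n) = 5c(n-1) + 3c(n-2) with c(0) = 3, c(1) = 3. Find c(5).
Computing the sequence terms:
3, 3, 24, 129, 717, 3972

3972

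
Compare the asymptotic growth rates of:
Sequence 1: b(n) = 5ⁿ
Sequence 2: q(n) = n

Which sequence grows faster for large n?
Comparing growth rates:
Growth-rate hierarchy: log n ≺ any polynomial ≺ any exponential cⁿ (c>1) ≺ n! ≺ nⁿ.
exponential base 5 dominates polynomial degree 1 asymptotically.

b(n) grows faster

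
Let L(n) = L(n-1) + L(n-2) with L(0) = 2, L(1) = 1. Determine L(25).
Computing the sequence terms:
2, 1, 3, 4, 7, 11, 18, 29, 47, 76, 123, 199, 322, 521, 843, 1364, 2207, 3571, 5778, 9349, 15127, 24476, 39603, 64079, 103682, 167761

167761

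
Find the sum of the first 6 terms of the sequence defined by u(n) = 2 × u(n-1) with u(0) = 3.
Computing the sequence terms: 3, 6, 12, 24, 48, 96
Adding these values together:

189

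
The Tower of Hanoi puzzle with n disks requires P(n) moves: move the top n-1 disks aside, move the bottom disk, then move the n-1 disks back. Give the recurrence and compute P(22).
Moving n disks = move the top n-1 disks aside (P(n-1) moves) + move the largest disk (1 move) + move the n-1 disks back on top (P(n-1) moves), so P(n) = 2P(n-1) + 1, with P(1) = 1 (a single disk takes one move).
First terms: 1, 3, 7, 15, 31, 63, … — each is one less than a power of 2. Indeed P(n) + 1 = 2(P(n-1) + 1) with P(1) + 1 = 2, so P(n) + 1 = 2ⁿ and P(n) = 2ⁿ - 1.
Hence P(22) = 2^22 - 1 = 4194304 - 1 = 4194303.

P(n) = 2P(n-1) + 1, P(1) = 1; P(22) = 4194303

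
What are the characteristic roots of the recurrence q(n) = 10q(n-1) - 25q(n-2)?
Substitute q(n) = rⁿ and divide through by rⁿ⁻²: r² - 10r + 25 = 0
Factor: (r - 5)² = 0, so r = 5 (double root).
General solution: q(n) = (A + Bn)·5ⁿ

Characteristic: r² - 10r + 25 = 0, Roots: r = 5 (double root)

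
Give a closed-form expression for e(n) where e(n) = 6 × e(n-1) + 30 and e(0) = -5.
Recurrence: e(n) = 6 × e(n-1) + 30, initial: e(0) = -5.
Try e(n) = A·6ⁿ + C. Substituting: A·6ⁿ + C = 6(A·6ⁿ⁻¹ + C) + 30 = A·6ⁿ + 6C + 30, so C = 6C + 30, giving C = -6. Then e(0) = A - 6 = -5 gives A = 1.

e(n) = 6ⁿ - 6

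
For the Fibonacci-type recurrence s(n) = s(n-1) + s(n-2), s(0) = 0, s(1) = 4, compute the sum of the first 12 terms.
Computing the sequence terms: 0, 4, 4, 8, 12, 20, 32, 52, 84, 136, 220, 356
Adding these values together:

928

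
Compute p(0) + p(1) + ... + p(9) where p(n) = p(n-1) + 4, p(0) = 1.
Computing the sequence terms: 1, 5, 9, 13, 17, 21, 25, 29, 33, 37
Adding these values together:

190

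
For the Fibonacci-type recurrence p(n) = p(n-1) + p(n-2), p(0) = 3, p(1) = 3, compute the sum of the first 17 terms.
Computing the sequence terms: 3, 3, 6, 9, 15, 24, 39, 63, 102, 165, 267, 432, 699, 1131, 1830, 2961, 4791
Adding these values together:

12540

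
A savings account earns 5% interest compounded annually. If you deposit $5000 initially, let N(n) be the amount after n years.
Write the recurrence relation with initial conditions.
Each year the balance grows by 5%, i.e. is multiplied by 1 + 5/100 = 1.05, so N(n) = 1.05 × N(n-1). The initial deposit gives N(0) = 5000.
Unrolling gives the closed form N(n) = 5000 × (1.05)ⁿ.

N(n) = 1.05 × N(n-1), N(0) = 5000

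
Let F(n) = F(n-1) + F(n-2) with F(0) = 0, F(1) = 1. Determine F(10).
Computing the sequence terms:
0, 1, 1, 2, 3, 5, 8, 13, 21, 34, 55

55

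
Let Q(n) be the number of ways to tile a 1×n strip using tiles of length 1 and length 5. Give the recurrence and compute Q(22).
Condition on the last tile: it has length 1 (leaving a 1×(n-1) strip) or length 5 (leaving a 1×(n-5) strip), so Q(n) = Q(n-1) + Q(n-5) (order-5 linear recurrence).
For 0 ≤ i < 5 only unit tiles fit, so Q(i) = 1.
Iterating the recurrence: Q(5) = 2, Q(6) = 3, Q(7) = 4, Q(8) = 5, Q(9) = 6, Q(10) = 8, Q(11) = 11, Q(12) = 15, Q(13) = 20, Q(14) = 26, Q(15) = 34, Q(16) = 45, Q(17) = 60, Q(18) = 80, Q(19) = 106, Q(20) = 140, Q(21) = 185, Q(22) = 245.

Q(n) = Q(n-1) + Q(n-5), with Q(i) = 1 for 0 ≤ i < 5; Q(22) = 245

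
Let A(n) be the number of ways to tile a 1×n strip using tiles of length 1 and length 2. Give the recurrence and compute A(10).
Condition on the last tile: it has length 1 (leaving a 1×(n-1) strip) or length 2 (leaving a 1×(n-2) strip), so A(n) = A(n-1) + A(n-2) (order-2 linear recurrence).
For 0 ≤ i < 2 only unit tiles fit, so A(i) = 1.
Iterating the recurrence: A(2) = 2, A(3) = 3, A(4) = 5, A(5) = 8, A(6) = 13, A(7) = 21, A(8) = 34, A(9) = 55, A(10) = 89.

A(n) = A(n-1) + A(n-2), with A(i) = 1 for 0 ≤ i < 2; A(10) = 89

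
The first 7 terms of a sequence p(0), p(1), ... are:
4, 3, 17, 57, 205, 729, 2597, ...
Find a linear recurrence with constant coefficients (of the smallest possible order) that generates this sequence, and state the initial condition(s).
Look for the lowest-order linear relation among consecutive terms.
Observation: p(n) - 3·p(n-1) - (2)·p(n-2) = 0 holds for the shown terms, and no order-1 relation p(n) = α·p(n-1) + β fits.
Check at n=3: 3·17 + (2)·3 = 57. ✓

p(n) = 3p(n-1) + 2p(n-2), p(0) = 4, p(1) = 3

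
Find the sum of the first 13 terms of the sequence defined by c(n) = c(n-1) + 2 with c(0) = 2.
Computing the sequence terms: 2, 4, 6, 8, 10, 12, 14, 16, 18, 20, 22, 24, 26
Adding these values together:

182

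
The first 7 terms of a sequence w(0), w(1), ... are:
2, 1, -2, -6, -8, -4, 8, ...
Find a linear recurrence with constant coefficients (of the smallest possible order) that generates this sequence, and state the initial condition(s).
Look for the lowest-order linear relation among consecutive terms.
Observation: w(n) - 2·w(n-1) - (-2)·w(n-2) = 0 holds for the shown terms, and no order-1 relation w(n) = α·w(n-1) + β fits.
Check at n=3: 2·-2 + (-2)·1 = -6. ✓

w(n) = 2w(n-1) - 2w(n-2), w(0) = 2, w(1) = 1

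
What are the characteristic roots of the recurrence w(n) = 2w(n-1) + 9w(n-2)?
Substitute w(n) = rⁿ and divide through by rⁿ⁻²: r² - 2r - 9 = 0
Discriminant: 2² + 4·9 = 40, not a perfect square, so by the quadratic formula r = (2 ± √40)/2.
General solution: w(n) = A·r₁ⁿ + B·r₂ⁿ where r₁,r₂ = (2 ± √40)/2

Characteristic: r² - 2r - 9 = 0, Roots: r = (2 ± √40)/2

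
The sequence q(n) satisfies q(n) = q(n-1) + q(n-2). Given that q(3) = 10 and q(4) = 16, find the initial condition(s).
Work backwards using q(k) = q(k+2) - q(k+1):
q(2) = q(4) - q(3) = 16 - 10 = 6
q(1) = q(3) - q(2) = 10 - 6 = 4
q(0) = q(2) - q(1) = 6 - 4 = 2

q(0) = 2, q(1) = 4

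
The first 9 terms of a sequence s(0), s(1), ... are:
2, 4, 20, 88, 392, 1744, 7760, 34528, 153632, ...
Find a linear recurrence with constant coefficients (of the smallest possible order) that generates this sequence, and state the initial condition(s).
Look for the lowest-order linear relation among consecutive terms.
Observation: s(n) - 4·s(n-1) - (2)·s(n-2) = 0 holds for the shown terms, and no order-1 relation s(n) = α·s(n-1) + β fits.
Check at n=3: 4·20 + (2)·4 = 88. ✓

s(n) = 4s(n-1) + 2s(n-2), s(0) = 2, s(1) = 4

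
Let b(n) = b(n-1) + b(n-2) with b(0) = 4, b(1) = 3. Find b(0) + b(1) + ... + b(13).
Computing the sequence terms: 4, 3, 7, 10, 17, 27, 44, 71, 115, 186, 301, 487, 788, 1275
Adding these values together:

3335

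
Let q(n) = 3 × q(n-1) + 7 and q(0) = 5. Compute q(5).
Computing step by step:
q(0) = 5
q(1) = 3 × 5 + 7 = 22
q(2) = 3 × 22 + 7 = 73
q(3) = 3 × 73 + 7 = 226
q(4) = 3 × 226 + 7 = 685
q(5) = 3 × 685 + 7 = 2062

2062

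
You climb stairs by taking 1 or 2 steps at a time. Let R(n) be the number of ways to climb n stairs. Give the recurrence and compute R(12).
Condition on the size of the last step (1 to 2): before it there were n-1, …, n-2 stairs climbed, and these cases are disjoint, so R(n) = R(n-1) + R(n-2) (Fibonacci-type sequence).
Initial conditions by direct count (compositions of i into parts ≤ 2): R(1) = 1; R(2) = 2.
Iterating the recurrence: R(3) = 3, R(4) = 5, R(5) = 8, R(6) = 13, R(7) = 21, R(8) = 34, R(9) = 55, R(10) = 89, R(11) = 144, R(12) = 233.

R(n) = R(n-1) + R(n-2), R(1) = 1, R(2) = 2; R(12) = 233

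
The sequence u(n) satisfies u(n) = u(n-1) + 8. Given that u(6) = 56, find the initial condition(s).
u(6) = u(0) + 6·8, so u(0) = 56 - 48 = 8.

u(0) = 8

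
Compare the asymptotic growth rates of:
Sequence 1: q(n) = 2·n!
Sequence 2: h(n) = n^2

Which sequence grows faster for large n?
Comparing growth rates:
Growth-rate hierarchy: log n ≺ any polynomial ≺ any exponential cⁿ (c>1) ≺ n! ≺ nⁿ.
factorial dominates polynomial degree 2 asymptotically.

q(n) grows faster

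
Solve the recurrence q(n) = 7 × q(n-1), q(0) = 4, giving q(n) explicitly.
Recurrence: q(n) = 7 × q(n-1), initial: q(0) = 4.
Each term is 7 times the previous, so this is geometric with ratio 7. After n steps: q(n) = q(0)·7ⁿ = 4·7ⁿ.

q(n) = 4·7ⁿ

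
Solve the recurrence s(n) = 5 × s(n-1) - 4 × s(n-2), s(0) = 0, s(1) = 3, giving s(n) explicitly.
Recurrence: s(n) = 5 × s(n-1) - 4 × s(n-2), initial: s(0) = 0, s(1) = 3.
Characteristic equation: r² - 5r + 4 = 0, which factors as (r - 4)(r - 1) = 0, so r = 4, 1. General solution s(n) = A·4ⁿ + B·1ⁿ. From s(0) = 0: A + B = 0. From s(1) = 3: 4A + 1B = 3. Solving gives A = 1, B = -1.

s(n) = 4ⁿ - 1ⁿ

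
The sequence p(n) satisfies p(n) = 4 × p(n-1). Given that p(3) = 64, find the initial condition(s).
In general p(n) = 4ⁿ · p(0). At n = 3: p(0) = p(3) / 4^3 = 64 / 64 = 1.

p(0) = 1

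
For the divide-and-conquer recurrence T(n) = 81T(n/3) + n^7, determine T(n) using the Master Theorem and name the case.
Master Theorem template: T(n) = a·T(n/b) + f(n).
Here: a=81, b=3, f(n)=n^7
Compute log_b(a) = log_3(81) = 4.
f(n) = n^7 = Ω(n^(4+ε)) with ε = 3, and the regularity condition holds (a·f(n/b) = (a/b^7)·f(n) with a/b^7 = 3^-3 < 1). Case 3: T(n) = Θ(f(n)) = Θ(n^7).

Case 3: T(n) = Θ(n^7)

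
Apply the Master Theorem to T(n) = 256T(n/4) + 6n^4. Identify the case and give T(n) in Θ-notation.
Master Theorem template: T(n) = a·T(n/b) + f(n).
Here: a=256, b=4, f(n)=6n^4
Compute log_b(a) = log_4(256) = 4.
f(n) = 6n^4 = Θ(n^4). Case 2: T(n) = Θ(n^4 log n).

Case 2: T(n) = Θ(n^4 log n)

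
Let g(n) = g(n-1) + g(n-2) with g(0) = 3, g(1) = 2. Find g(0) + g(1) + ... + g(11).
Computing the sequence terms: 3, 2, 5, 7, 12, 19, 31, 50, 81, 131, 212, 343
Adding these values together:

896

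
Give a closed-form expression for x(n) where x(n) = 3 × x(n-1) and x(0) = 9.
Recurrence: x(n) = 3 × x(n-1), initial: x(0) = 9.
Each term is 3 times the previous, so this is geometric with ratio 3. After n steps: x(n) = x(0)·3ⁿ = 9·3ⁿ.

x(n) = 9·3ⁿ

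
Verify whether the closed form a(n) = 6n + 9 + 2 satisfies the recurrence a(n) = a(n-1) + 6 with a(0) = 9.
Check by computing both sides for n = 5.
From the recurrence with a(0) = 9:
  a(0) = 9, a(1) = 15, a(2) = 21, a(3) = 27, a(4) = 33, a(5) = 39
  so the recurrence gives a(5) = 39.
From the proposed closed form a(n) = 6n + 9 + 2:
  a(5) = 41.
The recurrence gives 39 but the closed form gives 41, so the closed form does not satisfy the recurrence.

No, the closed form is incorrect.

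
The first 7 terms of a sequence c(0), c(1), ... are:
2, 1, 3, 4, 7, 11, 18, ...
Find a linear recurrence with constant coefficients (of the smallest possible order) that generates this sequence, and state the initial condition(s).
Look for the lowest-order linear relation among consecutive terms.
Observation: c(n) - 1·c(n-1) - (1)·c(n-2) = 0 holds for the shown terms, and no order-1 relation c(n) = α·c(n-1) + β fits.
Check at n=3: 1·3 + (1)·1 = 4. ✓

c(n) = c(n-1) + c(n-2), c(0) = 2, c(1) = 1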